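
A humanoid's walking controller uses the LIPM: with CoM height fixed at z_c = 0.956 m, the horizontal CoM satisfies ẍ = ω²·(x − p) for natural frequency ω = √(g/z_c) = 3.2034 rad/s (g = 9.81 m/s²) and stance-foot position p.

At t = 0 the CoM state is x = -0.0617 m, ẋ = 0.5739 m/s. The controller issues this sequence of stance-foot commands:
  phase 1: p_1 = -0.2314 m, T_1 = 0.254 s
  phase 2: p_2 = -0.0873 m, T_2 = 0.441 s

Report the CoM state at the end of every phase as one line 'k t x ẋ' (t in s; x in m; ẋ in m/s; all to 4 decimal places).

phase 1: p=-0.2314, T=0.254, ωT=0.813664, cosh=1.349695, sinh=0.906464; start (x,ẋ)=(-0.061700, 0.573900) → end (x,ẋ)=(0.160039, 1.267359)
phase 2: p=-0.0873, T=0.441, ωT=1.412699, cosh=2.175256, sinh=1.931771; start (x,ẋ)=(0.160039, 1.267359) → end (x,ẋ)=(1.214991, 4.287424)

1 0.2540 0.1600 1.2674
2 0.6950 1.2150 4.2874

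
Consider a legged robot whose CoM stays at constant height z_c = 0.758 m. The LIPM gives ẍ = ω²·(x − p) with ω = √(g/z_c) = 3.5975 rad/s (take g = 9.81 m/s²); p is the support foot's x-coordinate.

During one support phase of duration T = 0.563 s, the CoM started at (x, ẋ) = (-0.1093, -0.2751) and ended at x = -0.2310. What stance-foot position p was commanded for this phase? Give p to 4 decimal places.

ωT = 3.5975·0.563 = 2.025392; cosh(ωT) = 3.855514, sinh(ωT) = 3.723572
x(T) = p + (x₀−p)·cosh(ωT) + (ẋ₀/ω)·sinh(ωT) ⇒ p·(1 − cosh) = x(T) − x₀·cosh − (ẋ₀/ω)·sinh
numerator   = -0.2310 − (-0.1093)·3.855514 − (-0.2751/3.5975)·3.723572 = 0.475148
denominator = 1 − 3.855514 = -2.855514
p = 0.475148 / -2.855514 = -0.1664

p = -0.1664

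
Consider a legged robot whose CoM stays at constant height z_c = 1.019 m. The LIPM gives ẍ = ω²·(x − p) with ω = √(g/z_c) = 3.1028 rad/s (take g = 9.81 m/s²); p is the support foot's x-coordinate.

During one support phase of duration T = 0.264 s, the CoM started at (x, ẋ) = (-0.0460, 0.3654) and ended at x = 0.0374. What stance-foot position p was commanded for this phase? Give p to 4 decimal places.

p = 0.0223

ωT = 3.1028·0.264 = 0.819139; cosh(ωT) = 1.354679, sinh(ωT) = 0.913868
x(T) = p + (x₀−p)·cosh(ωT) + (ẋ₀/ω)·sinh(ωT) ⇒ p·(1 − cosh) = x(T) − x₀·cosh − (ẋ₀/ω)·sinh
numerator   = 0.0374 − (-0.0460)·1.354679 − (0.3654/3.1028)·0.913868 = -0.007906
denominator = 1 − 1.354679 = -0.354679
p = -0.007906 / -0.354679 = 0.0223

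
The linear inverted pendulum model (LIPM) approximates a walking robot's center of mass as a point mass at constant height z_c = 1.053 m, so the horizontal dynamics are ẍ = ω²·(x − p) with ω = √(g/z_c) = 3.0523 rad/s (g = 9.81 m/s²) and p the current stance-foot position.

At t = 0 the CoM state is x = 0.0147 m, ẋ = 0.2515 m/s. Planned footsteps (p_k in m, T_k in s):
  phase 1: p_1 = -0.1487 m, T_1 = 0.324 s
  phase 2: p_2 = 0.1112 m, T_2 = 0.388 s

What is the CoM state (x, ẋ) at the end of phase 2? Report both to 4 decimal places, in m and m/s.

x = 0.7312, ẋ = 2.1070

phase 1: p=-0.1487, T=0.324, ωT=0.988945, cosh=1.530183, sinh=1.158214; start (x,ẋ)=(0.014700, 0.251500) → end (x,ẋ)=(0.196765, 0.962496)
phase 2: p=0.1112, T=0.388, ωT=1.184292, cosh=1.787168, sinh=1.481205; start (x,ẋ)=(0.196765, 0.962496) → end (x,ẋ)=(0.731194, 2.106988)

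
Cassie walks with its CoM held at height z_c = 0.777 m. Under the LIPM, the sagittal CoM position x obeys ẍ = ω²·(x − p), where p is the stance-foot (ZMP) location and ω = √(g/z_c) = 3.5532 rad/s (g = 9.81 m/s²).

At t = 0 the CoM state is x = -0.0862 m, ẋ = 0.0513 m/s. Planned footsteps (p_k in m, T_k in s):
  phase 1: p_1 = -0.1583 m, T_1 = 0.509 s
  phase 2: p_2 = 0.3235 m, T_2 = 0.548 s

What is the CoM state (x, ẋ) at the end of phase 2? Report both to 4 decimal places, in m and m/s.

phase 1: p=-0.1583, T=0.509, ωT=1.808579, cosh=3.132828, sinh=2.968941; start (x,ẋ)=(-0.086200, 0.051300) → end (x,ẋ)=(0.110442, 0.921314)
phase 2: p=0.3235, T=0.548, ωT=1.947154, cosh=3.575695, sinh=3.433015; start (x,ẋ)=(0.110442, 0.921314) → end (x,ẋ)=(0.451820, 0.695412)

x = 0.4518, ẋ = 0.6954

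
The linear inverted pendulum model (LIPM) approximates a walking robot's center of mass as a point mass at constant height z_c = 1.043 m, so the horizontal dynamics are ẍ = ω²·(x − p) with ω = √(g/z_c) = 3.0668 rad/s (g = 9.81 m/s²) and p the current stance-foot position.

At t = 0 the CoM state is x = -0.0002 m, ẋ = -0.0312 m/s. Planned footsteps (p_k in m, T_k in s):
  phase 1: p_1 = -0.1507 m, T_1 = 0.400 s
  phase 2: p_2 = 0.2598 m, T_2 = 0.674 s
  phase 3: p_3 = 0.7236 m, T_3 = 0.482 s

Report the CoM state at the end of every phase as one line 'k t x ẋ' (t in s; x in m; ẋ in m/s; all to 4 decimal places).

1 0.4000 0.1121 0.6615
2 1.0740 0.5055 0.8946
3 1.5560 0.8269 0.6733

phase 1: p=-0.1507, T=0.400, ωT=1.226720, cosh=1.851640, sinh=1.558387; start (x,ẋ)=(-0.000200, -0.031200) → end (x,ẋ)=(0.112118, 0.661508)
phase 2: p=0.2598, T=0.674, ωT=2.067023, cosh=4.013915, sinh=3.887353; start (x,ẋ)=(0.112118, 0.661508) → end (x,ẋ)=(0.505516, 0.894604)
phase 3: p=0.7236, T=0.482, ωT=1.478198, cosh=2.306542, sinh=2.078493; start (x,ẋ)=(0.505516, 0.894604) → end (x,ẋ)=(0.826889, 0.673302)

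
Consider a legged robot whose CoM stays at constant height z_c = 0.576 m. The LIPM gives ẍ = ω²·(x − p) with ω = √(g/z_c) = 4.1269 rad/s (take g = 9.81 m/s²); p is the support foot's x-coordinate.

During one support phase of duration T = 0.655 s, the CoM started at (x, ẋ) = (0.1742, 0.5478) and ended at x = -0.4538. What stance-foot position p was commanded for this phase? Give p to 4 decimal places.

p = 0.4227

ωT = 4.1269·0.655 = 2.703120; cosh(ωT) = 7.496609, sinh(ωT) = 7.429613
x(T) = p + (x₀−p)·cosh(ωT) + (ẋ₀/ω)·sinh(ωT) ⇒ p·(1 − cosh) = x(T) − x₀·cosh − (ẋ₀/ω)·sinh
numerator   = -0.4538 − (0.1742)·7.496609 − (0.5478/4.1269)·7.429613 = -2.745908
denominator = 1 − 7.496609 = -6.496609
p = -2.745908 / -6.496609 = 0.4227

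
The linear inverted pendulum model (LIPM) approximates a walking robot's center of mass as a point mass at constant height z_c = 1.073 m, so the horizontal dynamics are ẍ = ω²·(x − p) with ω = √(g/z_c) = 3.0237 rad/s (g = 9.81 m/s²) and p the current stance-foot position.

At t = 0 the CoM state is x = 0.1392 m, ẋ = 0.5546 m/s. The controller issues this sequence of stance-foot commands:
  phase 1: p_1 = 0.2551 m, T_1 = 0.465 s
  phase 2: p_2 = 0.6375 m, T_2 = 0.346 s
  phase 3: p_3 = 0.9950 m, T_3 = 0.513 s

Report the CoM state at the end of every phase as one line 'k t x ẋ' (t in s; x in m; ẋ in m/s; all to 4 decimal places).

1 0.4650 0.3561 0.5274
2 0.8110 0.4052 -0.2183
3 1.3240 -0.6211 -4.5548

phase 1: p=0.2551, T=0.465, ωT=1.406020, cosh=2.162402, sinh=1.917286; start (x,ẋ)=(0.139200, 0.554600) → end (x,ẋ)=(0.356142, 0.527362)
phase 2: p=0.6375, T=0.346, ωT=1.046200, cosh=1.599042, sinh=1.247772; start (x,ẋ)=(0.356142, 0.527362) → end (x,ẋ)=(0.405219, -0.218260)
phase 3: p=0.9950, T=0.513, ωT=1.551158, cosh=2.464466, sinh=2.252464; start (x,ẋ)=(0.405219, -0.218260) → end (x,ẋ)=(-0.621084, -4.554758)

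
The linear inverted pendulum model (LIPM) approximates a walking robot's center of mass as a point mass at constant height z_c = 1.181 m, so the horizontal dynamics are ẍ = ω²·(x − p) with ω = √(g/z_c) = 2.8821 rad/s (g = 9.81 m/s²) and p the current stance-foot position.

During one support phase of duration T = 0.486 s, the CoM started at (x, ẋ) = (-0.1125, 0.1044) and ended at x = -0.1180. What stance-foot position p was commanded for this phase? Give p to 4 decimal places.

ωT = 2.8821·0.486 = 1.400701; cosh(ωT) = 2.152233, sinh(ωT) = 1.905809
x(T) = p + (x₀−p)·cosh(ωT) + (ẋ₀/ω)·sinh(ωT) ⇒ p·(1 − cosh) = x(T) − x₀·cosh − (ẋ₀/ω)·sinh
numerator   = -0.1180 − (-0.1125)·2.152233 − (0.1044/2.8821)·1.905809 = 0.055091
denominator = 1 − 2.152233 = -1.152233
p = 0.055091 / -1.152233 = -0.0478

p = -0.0478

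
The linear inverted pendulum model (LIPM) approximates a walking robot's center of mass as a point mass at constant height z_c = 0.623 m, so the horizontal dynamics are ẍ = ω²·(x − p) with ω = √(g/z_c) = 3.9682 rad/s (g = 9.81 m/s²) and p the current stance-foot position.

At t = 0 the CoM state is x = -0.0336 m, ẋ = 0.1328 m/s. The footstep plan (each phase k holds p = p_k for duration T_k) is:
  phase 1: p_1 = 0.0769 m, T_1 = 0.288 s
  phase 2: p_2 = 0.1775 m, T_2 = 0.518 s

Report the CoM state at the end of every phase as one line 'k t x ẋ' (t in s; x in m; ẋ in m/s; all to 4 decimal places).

1 0.2880 -0.0668 -0.3882
2 0.8060 -1.1681 -5.2654

phase 1: p=0.0769, T=0.288, ωT=1.142842, cosh=1.727289, sinh=1.408377; start (x,ẋ)=(-0.033600, 0.132800) → end (x,ẋ)=(-0.066833, -0.388170)
phase 2: p=0.1775, T=0.518, ωT=2.055528, cosh=3.969492, sinh=3.841466; start (x,ẋ)=(-0.066833, -0.388170) → end (x,ẋ)=(-1.168149, -5.265371)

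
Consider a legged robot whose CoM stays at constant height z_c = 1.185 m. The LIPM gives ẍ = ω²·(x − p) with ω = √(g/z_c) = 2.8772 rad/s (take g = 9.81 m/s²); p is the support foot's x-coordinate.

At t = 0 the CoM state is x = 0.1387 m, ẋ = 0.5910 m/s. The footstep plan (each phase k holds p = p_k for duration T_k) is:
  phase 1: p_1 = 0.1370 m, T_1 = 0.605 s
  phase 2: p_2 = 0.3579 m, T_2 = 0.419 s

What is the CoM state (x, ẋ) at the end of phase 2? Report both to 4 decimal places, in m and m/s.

phase 1: p=0.1370, T=0.605, ωT=1.740706, cosh=2.938382, sinh=2.762985; start (x,ẋ)=(0.138700, 0.591000) → end (x,ẋ)=(0.709535, 1.750098)
phase 2: p=0.3579, T=0.419, ωT=1.205547, cosh=1.819056, sinh=1.519528; start (x,ẋ)=(0.709535, 1.750098) → end (x,ẋ)=(1.921818, 4.720868)

x = 1.9218, ẋ = 4.7209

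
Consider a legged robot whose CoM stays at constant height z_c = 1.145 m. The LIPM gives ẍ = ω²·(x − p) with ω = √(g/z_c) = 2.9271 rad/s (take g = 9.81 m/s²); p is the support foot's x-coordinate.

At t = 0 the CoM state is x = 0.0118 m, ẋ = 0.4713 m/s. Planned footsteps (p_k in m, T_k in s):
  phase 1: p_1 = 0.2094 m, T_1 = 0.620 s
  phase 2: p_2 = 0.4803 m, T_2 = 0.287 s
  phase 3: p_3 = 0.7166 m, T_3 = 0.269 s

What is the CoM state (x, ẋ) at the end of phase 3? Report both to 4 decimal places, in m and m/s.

phase 1: p=0.2094, T=0.620, ωT=1.814802, cosh=3.151365, sinh=2.988495; start (x,ẋ)=(0.011800, 0.471300) → end (x,ẋ)=(0.067876, -0.243292)
phase 2: p=0.4803, T=0.287, ωT=0.840078, cosh=1.374112, sinh=0.942435; start (x,ẋ)=(0.067876, -0.243292) → end (x,ẋ)=(-0.164750, -1.472025)
phase 3: p=0.7166, T=0.269, ωT=0.787390, cosh=1.326342, sinh=0.871311; start (x,ẋ)=(-0.164750, -1.472025) → end (x,ẋ)=(-0.890549, -4.200216)

x = -0.8905, ẋ = -4.2002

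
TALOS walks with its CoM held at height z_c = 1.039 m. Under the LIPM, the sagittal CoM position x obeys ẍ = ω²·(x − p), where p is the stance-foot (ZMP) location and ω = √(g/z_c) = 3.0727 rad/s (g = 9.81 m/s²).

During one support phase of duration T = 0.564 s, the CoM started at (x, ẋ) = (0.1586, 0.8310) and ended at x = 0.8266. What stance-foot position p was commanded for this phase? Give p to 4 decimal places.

ωT = 3.0727·0.564 = 1.733003; cosh(ωT) = 2.917185, sinh(ωT) = 2.740432
x(T) = p + (x₀−p)·cosh(ωT) + (ẋ₀/ω)·sinh(ωT) ⇒ p·(1 − cosh) = x(T) − x₀·cosh − (ẋ₀/ω)·sinh
numerator   = 0.8266 − (0.1586)·2.917185 − (0.8310/3.0727)·2.740432 = -0.377205
denominator = 1 − 2.917185 = -1.917185
p = -0.377205 / -1.917185 = 0.1967

p = 0.1967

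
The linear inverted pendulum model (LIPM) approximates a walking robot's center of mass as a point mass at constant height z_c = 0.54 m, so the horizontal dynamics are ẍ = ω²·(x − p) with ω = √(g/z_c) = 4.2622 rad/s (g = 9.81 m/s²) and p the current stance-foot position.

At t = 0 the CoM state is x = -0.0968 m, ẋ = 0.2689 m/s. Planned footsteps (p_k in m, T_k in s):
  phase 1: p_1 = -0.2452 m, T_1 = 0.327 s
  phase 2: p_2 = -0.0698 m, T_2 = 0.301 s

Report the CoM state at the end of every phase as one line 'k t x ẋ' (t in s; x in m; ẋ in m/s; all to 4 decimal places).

1 0.3270 0.1915 1.7712
2 0.6280 1.1296 5.2944

phase 1: p=-0.2452, T=0.327, ωT=1.393739, cosh=2.139018, sinh=1.890873; start (x,ẋ)=(-0.096800, 0.268900) → end (x,ẋ)=(0.191525, 1.771179)
phase 2: p=-0.0698, T=0.301, ωT=1.282922, cosh=1.942196, sinh=1.664970; start (x,ẋ)=(0.191525, 1.771179) → end (x,ẋ)=(1.129630, 5.294448)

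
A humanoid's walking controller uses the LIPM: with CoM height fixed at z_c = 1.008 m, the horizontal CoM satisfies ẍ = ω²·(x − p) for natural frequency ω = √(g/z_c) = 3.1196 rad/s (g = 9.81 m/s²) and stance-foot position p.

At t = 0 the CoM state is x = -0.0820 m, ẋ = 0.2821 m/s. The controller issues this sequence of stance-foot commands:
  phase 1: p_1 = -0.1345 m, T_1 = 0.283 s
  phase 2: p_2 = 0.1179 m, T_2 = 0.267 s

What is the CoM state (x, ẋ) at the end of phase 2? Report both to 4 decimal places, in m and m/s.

x = 0.1668, ẋ = 0.5161

phase 1: p=-0.1345, T=0.283, ωT=0.882847, cosh=1.415688, sinh=1.002085; start (x,ẋ)=(-0.082000, 0.282100) → end (x,ẋ)=(0.030440, 0.563486)
phase 2: p=0.1179, T=0.267, ωT=0.832933, cosh=1.367414, sinh=0.932642; start (x,ẋ)=(0.030440, 0.563486) → end (x,ẋ)=(0.166767, 0.516058)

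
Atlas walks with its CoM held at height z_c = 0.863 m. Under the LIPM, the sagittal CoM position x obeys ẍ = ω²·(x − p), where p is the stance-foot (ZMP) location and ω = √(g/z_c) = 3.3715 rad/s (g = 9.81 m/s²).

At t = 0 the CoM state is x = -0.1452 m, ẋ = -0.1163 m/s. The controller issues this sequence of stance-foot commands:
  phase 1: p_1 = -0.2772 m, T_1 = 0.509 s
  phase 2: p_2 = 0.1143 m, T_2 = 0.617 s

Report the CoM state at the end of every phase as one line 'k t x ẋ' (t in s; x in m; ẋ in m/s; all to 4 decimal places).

phase 1: p=-0.2772, T=0.509, ωT=1.716094, cosh=2.871261, sinh=2.691494; start (x,ẋ)=(-0.145200, -0.116300) → end (x,ẋ)=(0.008963, 0.863889)
phase 2: p=0.1143, T=0.617, ωT=2.080215, cosh=4.065549, sinh=3.940645; start (x,ẋ)=(0.008963, 0.863889) → end (x,ẋ)=(0.695772, 2.112693)

1 0.5090 0.0090 0.8639
2 1.1260 0.6958 2.1127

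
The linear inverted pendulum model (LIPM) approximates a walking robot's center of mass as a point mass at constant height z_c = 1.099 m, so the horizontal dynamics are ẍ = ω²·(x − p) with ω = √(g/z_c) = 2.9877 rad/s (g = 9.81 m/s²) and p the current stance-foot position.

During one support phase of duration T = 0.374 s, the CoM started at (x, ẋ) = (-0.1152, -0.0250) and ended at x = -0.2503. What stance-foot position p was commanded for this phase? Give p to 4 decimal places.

ωT = 2.9877·0.374 = 1.117400; cosh(ωT) = 1.692012, sinh(ωT) = 1.364883
x(T) = p + (x₀−p)·cosh(ωT) + (ẋ₀/ω)·sinh(ωT) ⇒ p·(1 − cosh) = x(T) − x₀·cosh − (ẋ₀/ω)·sinh
numerator   = -0.2503 − (-0.1152)·1.692012 − (-0.0250/2.9877)·1.364883 = -0.043959
denominator = 1 − 1.692012 = -0.692012
p = -0.043959 / -0.692012 = 0.0635

p = 0.0635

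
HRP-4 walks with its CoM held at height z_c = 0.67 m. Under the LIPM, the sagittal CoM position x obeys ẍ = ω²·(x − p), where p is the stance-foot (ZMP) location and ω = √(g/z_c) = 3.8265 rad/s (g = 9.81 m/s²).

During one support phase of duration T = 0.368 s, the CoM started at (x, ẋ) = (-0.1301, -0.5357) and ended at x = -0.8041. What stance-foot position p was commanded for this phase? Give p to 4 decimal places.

ωT = 3.8265·0.368 = 1.408152; cosh(ωT) = 2.166494, sinh(ωT) = 1.921899
x(T) = p + (x₀−p)·cosh(ωT) + (ẋ₀/ω)·sinh(ωT) ⇒ p·(1 − cosh) = x(T) − x₀·cosh − (ẋ₀/ω)·sinh
numerator   = -0.8041 − (-0.1301)·2.166494 − (-0.5357/3.8265)·1.921899 = -0.253178
denominator = 1 − 2.166494 = -1.166494
p = -0.253178 / -1.166494 = 0.2170

p = 0.2170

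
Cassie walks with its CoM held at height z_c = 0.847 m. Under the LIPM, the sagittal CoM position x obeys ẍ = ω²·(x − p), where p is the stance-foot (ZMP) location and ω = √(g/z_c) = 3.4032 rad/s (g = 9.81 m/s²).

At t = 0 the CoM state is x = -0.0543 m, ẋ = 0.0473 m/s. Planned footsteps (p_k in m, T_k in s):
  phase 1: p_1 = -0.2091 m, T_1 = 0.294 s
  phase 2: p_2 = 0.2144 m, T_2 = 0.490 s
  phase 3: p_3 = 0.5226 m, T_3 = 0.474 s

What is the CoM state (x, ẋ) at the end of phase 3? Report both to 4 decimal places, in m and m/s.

phase 1: p=-0.2091, T=0.294, ωT=1.000541, cosh=1.543716, sinh=1.176036; start (x,ẋ)=(-0.054300, 0.047300) → end (x,ẋ)=(0.046213, 0.692572)
phase 2: p=0.2144, T=0.490, ωT=1.667568, cosh=2.743985, sinh=2.555279; start (x,ẋ)=(0.046213, 0.692572) → end (x,ẋ)=(0.272911, 0.437827)
phase 3: p=0.5226, T=0.474, ωT=1.613117, cosh=2.608847, sinh=2.409581; start (x,ẋ)=(0.272911, 0.437827) → end (x,ẋ)=(0.181196, -0.905296)

x = 0.1812, ẋ = -0.9053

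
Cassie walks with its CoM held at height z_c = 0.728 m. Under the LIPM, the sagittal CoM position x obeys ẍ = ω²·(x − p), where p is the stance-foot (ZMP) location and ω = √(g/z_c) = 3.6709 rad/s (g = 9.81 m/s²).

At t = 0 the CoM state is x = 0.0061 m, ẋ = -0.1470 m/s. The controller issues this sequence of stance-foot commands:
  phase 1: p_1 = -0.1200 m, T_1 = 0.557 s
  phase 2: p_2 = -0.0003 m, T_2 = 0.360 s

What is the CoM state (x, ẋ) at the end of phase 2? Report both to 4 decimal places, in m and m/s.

x = 1.0087, ẋ = 3.8000

phase 1: p=-0.1200, T=0.557, ωT=2.044691, cosh=3.928097, sinh=3.798676; start (x,ẋ)=(0.006100, -0.147000) → end (x,ẋ)=(0.223216, 1.180979)
phase 2: p=-0.0003, T=0.360, ωT=1.321524, cosh=2.007930, sinh=1.741201; start (x,ẋ)=(0.223216, 1.180979) → end (x,ẋ)=(1.008673, 3.799988)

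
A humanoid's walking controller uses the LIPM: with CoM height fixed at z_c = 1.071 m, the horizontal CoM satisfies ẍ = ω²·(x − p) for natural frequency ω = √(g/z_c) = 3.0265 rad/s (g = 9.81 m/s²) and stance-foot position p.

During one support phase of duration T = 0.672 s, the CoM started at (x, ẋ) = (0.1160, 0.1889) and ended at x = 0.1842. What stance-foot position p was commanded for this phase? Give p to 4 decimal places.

p = 0.1736

ωT = 3.0265·0.672 = 2.033808; cosh(ωT) = 3.886986, sinh(ωT) = 3.756150
x(T) = p + (x₀−p)·cosh(ωT) + (ẋ₀/ω)·sinh(ωT) ⇒ p·(1 − cosh) = x(T) − x₀·cosh − (ẋ₀/ω)·sinh
numerator   = 0.1842 − (0.1160)·3.886986 − (0.1889/3.0265)·3.756150 = -0.501132
denominator = 1 − 3.886986 = -2.886986
p = -0.501132 / -2.886986 = 0.1736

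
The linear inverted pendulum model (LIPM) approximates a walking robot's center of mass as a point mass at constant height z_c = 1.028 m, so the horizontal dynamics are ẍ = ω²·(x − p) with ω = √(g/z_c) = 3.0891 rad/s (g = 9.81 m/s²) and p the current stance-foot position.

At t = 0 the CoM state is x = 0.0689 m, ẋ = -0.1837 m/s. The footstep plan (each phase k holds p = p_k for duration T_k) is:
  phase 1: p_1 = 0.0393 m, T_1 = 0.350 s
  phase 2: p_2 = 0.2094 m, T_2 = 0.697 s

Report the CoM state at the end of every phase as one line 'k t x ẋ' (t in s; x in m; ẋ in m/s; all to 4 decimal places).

phase 1: p=0.0393, T=0.350, ωT=1.081185, cosh=1.643682, sinh=1.304489; start (x,ẋ)=(0.068900, -0.183700) → end (x,ẋ)=(0.010379, -0.182665)
phase 2: p=0.2094, T=0.697, ωT=2.153103, cosh=4.363830, sinh=4.247706; start (x,ẋ)=(0.010379, -0.182665) → end (x,ẋ)=(-0.910271, -3.408596)

1 0.3500 0.0104 -0.1827
2 1.0470 -0.9103 -3.4086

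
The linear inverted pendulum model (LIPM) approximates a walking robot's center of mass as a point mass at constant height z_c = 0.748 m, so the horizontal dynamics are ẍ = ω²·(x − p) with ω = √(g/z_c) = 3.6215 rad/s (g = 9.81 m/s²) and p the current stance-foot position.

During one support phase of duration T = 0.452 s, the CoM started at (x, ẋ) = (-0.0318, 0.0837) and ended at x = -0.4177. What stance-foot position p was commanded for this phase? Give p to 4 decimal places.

p = 0.2340

ωT = 3.6215·0.452 = 1.636918; cosh(ωT) = 2.666942, sinh(ωT) = 2.472363
x(T) = p + (x₀−p)·cosh(ωT) + (ẋ₀/ω)·sinh(ωT) ⇒ p·(1 − cosh) = x(T) − x₀·cosh − (ẋ₀/ω)·sinh
numerator   = -0.4177 − (-0.0318)·2.666942 − (0.0837/3.6215)·2.472363 = -0.390032
denominator = 1 − 2.666942 = -1.666942
p = -0.390032 / -1.666942 = 0.2340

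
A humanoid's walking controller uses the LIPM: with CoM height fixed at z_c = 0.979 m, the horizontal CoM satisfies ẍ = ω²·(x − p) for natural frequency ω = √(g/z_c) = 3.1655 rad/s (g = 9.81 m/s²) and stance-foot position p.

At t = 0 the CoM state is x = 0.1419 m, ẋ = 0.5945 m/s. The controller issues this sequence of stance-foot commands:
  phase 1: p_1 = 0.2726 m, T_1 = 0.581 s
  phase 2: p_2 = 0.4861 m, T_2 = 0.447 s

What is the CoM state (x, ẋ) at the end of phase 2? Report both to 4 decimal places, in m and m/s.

x = 0.7540, ẋ = 1.0513

phase 1: p=0.2726, T=0.581, ωT=1.839155, cosh=3.225087, sinh=3.066136; start (x,ẋ)=(0.141900, 0.594500) → end (x,ẋ)=(0.426920, 0.648759)
phase 2: p=0.4861, T=0.447, ωT=1.414979, cosh=2.179664, sinh=1.936734; start (x,ẋ)=(0.426920, 0.648759) → end (x,ẋ)=(0.754035, 1.051261)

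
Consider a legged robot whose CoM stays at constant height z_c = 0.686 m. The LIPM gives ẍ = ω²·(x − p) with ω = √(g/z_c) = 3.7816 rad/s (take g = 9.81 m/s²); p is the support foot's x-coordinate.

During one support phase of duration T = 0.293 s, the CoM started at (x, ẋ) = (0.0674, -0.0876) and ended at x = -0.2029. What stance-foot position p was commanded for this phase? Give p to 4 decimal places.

ωT = 3.7816·0.293 = 1.108009; cosh(ωT) = 1.679269, sinh(ωT) = 1.349053
x(T) = p + (x₀−p)·cosh(ωT) + (ẋ₀/ω)·sinh(ωT) ⇒ p·(1 − cosh) = x(T) − x₀·cosh − (ẋ₀/ω)·sinh
numerator   = -0.2029 − (0.0674)·1.679269 − (-0.0876/3.7816)·1.349053 = -0.284832
denominator = 1 − 1.679269 = -0.679269
p = -0.284832 / -0.679269 = 0.4193

p = 0.4193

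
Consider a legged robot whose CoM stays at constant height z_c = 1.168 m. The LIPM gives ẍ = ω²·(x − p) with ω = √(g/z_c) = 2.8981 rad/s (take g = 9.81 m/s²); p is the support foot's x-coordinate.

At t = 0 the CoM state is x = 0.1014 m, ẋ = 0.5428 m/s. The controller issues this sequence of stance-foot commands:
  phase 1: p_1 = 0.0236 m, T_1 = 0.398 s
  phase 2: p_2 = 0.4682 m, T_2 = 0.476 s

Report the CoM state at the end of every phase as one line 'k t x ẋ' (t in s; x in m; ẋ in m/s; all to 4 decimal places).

phase 1: p=0.0236, T=0.398, ωT=1.153444, cosh=1.742318, sinh=1.426770; start (x,ẋ)=(0.101400, 0.542800) → end (x,ẋ)=(0.426379, 1.267427)
phase 2: p=0.4682, T=0.476, ωT=1.379496, cosh=2.112301, sinh=1.860596; start (x,ẋ)=(0.426379, 1.267427) → end (x,ẋ)=(1.193557, 2.451683)

1 0.3980 0.4264 1.2674
2 0.8740 1.1936 2.4517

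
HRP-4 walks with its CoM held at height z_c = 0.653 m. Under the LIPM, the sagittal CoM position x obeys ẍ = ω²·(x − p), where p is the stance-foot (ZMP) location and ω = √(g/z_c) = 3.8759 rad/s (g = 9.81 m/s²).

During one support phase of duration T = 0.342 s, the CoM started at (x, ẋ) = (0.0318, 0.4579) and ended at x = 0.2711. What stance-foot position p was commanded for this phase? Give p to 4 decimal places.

ωT = 3.8759·0.342 = 1.325558; cosh(ωT) = 2.014970, sinh(ωT) = 1.749315
x(T) = p + (x₀−p)·cosh(ωT) + (ẋ₀/ω)·sinh(ωT) ⇒ p·(1 − cosh) = x(T) − x₀·cosh − (ẋ₀/ω)·sinh
numerator   = 0.2711 − (0.0318)·2.014970 − (0.4579/3.8759)·1.749315 = 0.000359
denominator = 1 − 2.014970 = -1.014970
p = 0.000359 / -1.014970 = -0.0004

p = -0.0004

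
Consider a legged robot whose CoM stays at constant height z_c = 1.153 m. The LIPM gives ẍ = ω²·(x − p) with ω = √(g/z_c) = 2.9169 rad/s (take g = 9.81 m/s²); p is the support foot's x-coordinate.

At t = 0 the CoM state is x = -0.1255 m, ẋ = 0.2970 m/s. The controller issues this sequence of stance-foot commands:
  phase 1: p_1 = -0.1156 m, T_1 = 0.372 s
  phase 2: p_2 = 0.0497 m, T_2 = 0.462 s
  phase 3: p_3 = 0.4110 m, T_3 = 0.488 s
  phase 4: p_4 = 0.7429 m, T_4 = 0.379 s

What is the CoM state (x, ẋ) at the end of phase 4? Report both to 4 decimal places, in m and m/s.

phase 1: p=-0.1156, T=0.372, ωT=1.085087, cosh=1.648785, sinh=1.310912; start (x,ẋ)=(-0.125500, 0.297000) → end (x,ẋ)=(0.001555, 0.451833)
phase 2: p=0.0497, T=0.462, ωT=1.347608, cosh=2.054035, sinh=1.794174; start (x,ẋ)=(0.001555, 0.451833) → end (x,ẋ)=(0.228729, 0.676117)
phase 3: p=0.4110, T=0.488, ωT=1.423447, cosh=2.196144, sinh=1.955262; start (x,ẋ)=(0.228729, 0.676117) → end (x,ẋ)=(0.463922, 0.445301)
phase 4: p=0.7429, T=0.379, ωT=1.105505, cosh=1.675897, sinh=1.344853; start (x,ẋ)=(0.463922, 0.445301) → end (x,ẋ)=(0.480670, -0.348097)

x = 0.4807, ẋ = -0.3481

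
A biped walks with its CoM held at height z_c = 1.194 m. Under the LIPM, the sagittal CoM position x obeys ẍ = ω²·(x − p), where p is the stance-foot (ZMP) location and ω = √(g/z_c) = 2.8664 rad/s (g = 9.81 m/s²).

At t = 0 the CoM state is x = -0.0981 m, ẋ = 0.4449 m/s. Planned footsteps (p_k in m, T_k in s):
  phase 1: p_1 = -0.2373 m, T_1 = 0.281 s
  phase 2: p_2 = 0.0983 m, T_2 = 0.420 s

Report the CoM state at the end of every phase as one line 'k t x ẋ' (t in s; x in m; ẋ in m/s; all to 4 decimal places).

phase 1: p=-0.2373, T=0.281, ωT=0.805458, cosh=1.342303, sinh=0.895420; start (x,ẋ)=(-0.098100, 0.444900) → end (x,ẋ)=(0.088528, 0.954465)
phase 2: p=0.0983, T=0.420, ωT=1.203888, cosh=1.816538, sinh=1.516513; start (x,ẋ)=(0.088528, 0.954465) → end (x,ẋ)=(0.585524, 1.691346)

1 0.2810 0.0885 0.9545
2 0.7010 0.5855 1.6913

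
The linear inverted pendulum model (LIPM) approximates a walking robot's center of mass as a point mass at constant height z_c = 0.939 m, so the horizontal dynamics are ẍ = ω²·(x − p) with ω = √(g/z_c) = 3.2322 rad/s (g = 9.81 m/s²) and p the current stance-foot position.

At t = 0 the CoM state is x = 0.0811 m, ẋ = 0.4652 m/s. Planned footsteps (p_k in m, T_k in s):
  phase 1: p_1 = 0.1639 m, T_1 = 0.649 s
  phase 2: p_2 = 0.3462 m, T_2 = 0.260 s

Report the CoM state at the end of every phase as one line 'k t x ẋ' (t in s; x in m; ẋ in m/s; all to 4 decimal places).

phase 1: p=0.1639, T=0.649, ωT=2.097698, cosh=4.135065, sinh=4.012326; start (x,ẋ)=(0.081100, 0.465200) → end (x,ẋ)=(0.398998, 0.849829)
phase 2: p=0.3462, T=0.260, ωT=0.840372, cosh=1.374389, sinh=0.942839; start (x,ẋ)=(0.398998, 0.849829) → end (x,ẋ)=(0.666661, 1.328894)

1 0.6490 0.3990 0.8498
2 0.9090 0.6667 1.3289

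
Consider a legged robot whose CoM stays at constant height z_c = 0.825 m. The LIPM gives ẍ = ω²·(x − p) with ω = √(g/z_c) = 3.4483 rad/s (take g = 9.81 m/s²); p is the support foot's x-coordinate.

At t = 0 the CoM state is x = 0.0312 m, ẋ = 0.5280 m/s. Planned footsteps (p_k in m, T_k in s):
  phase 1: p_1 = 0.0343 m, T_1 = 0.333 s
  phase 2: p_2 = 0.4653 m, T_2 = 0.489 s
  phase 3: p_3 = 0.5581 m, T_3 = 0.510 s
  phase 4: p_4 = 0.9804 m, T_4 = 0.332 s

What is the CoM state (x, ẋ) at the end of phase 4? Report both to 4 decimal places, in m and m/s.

phase 1: p=0.0343, T=0.333, ωT=1.148284, cosh=1.734979, sinh=1.417799; start (x,ẋ)=(0.031200, 0.528000) → end (x,ẋ)=(0.246013, 0.900913)
phase 2: p=0.4653, T=0.489, ωT=1.686219, cosh=2.792123, sinh=2.606904; start (x,ẋ)=(0.246013, 0.900913) → end (x,ẋ)=(0.534112, 0.544207)
phase 3: p=0.5581, T=0.510, ωT=1.758633, cosh=2.988389, sinh=2.816109; start (x,ẋ)=(0.534112, 0.544207) → end (x,ẋ)=(0.930851, 1.393364)
phase 4: p=0.9804, T=0.332, ωT=1.144836, cosh=1.730101, sinh=1.411824; start (x,ẋ)=(0.930851, 1.393364) → end (x,ẋ)=(1.465155, 2.169437)

x = 1.4652, ẋ = 2.1694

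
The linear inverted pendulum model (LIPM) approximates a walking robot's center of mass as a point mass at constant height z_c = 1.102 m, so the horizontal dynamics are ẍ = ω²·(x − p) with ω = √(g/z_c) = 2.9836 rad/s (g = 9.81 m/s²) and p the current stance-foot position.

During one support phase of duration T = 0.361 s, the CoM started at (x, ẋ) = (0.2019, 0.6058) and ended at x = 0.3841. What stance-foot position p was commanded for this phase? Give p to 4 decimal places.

p = 0.3293

ωT = 2.9836·0.361 = 1.077080; cosh(ωT) = 1.638341, sinh(ωT) = 1.297752
x(T) = p + (x₀−p)·cosh(ωT) + (ẋ₀/ω)·sinh(ωT) ⇒ p·(1 − cosh) = x(T) − x₀·cosh − (ẋ₀/ω)·sinh
numerator   = 0.3841 − (0.2019)·1.638341 − (0.6058/2.9836)·1.297752 = -0.210181
denominator = 1 − 1.638341 = -0.638341
p = -0.210181 / -0.638341 = 0.3293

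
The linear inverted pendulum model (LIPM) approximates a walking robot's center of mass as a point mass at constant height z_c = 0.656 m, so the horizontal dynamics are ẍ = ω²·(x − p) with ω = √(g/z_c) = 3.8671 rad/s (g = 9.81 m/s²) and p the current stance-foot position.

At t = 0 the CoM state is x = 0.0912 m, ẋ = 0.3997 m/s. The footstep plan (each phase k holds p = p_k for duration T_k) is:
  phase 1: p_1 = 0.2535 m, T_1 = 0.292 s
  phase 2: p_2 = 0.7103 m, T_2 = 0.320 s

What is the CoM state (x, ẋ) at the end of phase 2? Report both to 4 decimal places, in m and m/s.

phase 1: p=0.2535, T=0.292, ωT=1.129193, cosh=1.708227, sinh=1.384933; start (x,ẋ)=(0.091200, 0.399700) → end (x,ẋ)=(0.119400, -0.186448)
phase 2: p=0.7103, T=0.320, ωT=1.237472, cosh=1.868503, sinh=1.578386; start (x,ẋ)=(0.119400, -0.186448) → end (x,ẋ)=(-0.469898, -3.955098)

x = -0.4699, ẋ = -3.9551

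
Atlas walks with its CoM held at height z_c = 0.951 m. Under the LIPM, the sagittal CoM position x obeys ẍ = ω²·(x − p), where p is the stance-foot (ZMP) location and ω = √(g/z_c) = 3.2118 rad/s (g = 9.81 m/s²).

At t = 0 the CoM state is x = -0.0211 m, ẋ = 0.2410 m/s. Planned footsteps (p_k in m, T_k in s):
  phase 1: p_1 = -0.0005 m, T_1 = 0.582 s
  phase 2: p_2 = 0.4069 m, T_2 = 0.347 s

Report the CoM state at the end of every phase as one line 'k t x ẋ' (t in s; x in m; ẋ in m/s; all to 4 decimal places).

phase 1: p=-0.0005, T=0.582, ωT=1.869268, cosh=3.318891, sinh=3.164655; start (x,ẋ)=(-0.021100, 0.241000) → end (x,ẋ)=(0.168593, 0.590470)
phase 2: p=0.4069, T=0.347, ωT=1.114495, cosh=1.688054, sinh=1.359973; start (x,ẋ)=(0.168593, 0.590470) → end (x,ẋ)=(0.254648, -0.044170)

1 0.5820 0.1686 0.5905
2 0.9290 0.2546 -0.0442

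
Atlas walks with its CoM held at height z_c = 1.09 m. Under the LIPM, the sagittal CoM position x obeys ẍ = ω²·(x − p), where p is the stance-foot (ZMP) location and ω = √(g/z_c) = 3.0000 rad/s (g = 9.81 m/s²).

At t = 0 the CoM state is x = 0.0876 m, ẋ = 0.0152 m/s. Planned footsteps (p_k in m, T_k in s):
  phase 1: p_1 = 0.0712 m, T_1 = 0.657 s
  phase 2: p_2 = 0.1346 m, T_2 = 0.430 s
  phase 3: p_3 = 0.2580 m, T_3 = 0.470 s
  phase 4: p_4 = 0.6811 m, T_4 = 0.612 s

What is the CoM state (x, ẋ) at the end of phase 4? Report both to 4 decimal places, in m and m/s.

phase 1: p=0.0712, T=0.657, ωT=1.971000, cosh=3.658584, sinh=3.519267; start (x,ẋ)=(0.087600, 0.015200) → end (x,ẋ)=(0.149032, 0.228758)
phase 2: p=0.1346, T=0.430, ωT=1.290000, cosh=1.954029, sinh=1.678758; start (x,ẋ)=(0.149032, 0.228758) → end (x,ẋ)=(0.290810, 0.519683)
phase 3: p=0.2580, T=0.470, ωT=1.410000, cosh=2.170049, sinh=1.925906; start (x,ẋ)=(0.290810, 0.519683) → end (x,ẋ)=(0.662819, 1.317304)
phase 4: p=0.6811, T=0.612, ωT=1.836000, cosh=3.215428, sinh=3.055974; start (x,ẋ)=(0.662819, 1.317304) → end (x,ẋ)=(1.964202, 4.068100)

x = 1.9642, ẋ = 4.0681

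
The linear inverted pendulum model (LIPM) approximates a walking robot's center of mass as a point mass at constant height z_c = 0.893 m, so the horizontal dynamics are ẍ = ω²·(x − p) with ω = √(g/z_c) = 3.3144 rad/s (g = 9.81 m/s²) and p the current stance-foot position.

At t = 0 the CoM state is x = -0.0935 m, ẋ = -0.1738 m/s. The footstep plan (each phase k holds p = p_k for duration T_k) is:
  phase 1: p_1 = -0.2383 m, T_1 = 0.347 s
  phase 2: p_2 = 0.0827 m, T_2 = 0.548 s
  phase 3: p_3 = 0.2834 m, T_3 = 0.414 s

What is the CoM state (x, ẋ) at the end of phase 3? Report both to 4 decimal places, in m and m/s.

x = -0.4981, ẋ = -2.3862

phase 1: p=-0.2383, T=0.347, ωT=1.150097, cosh=1.737552, sinh=1.420946; start (x,ẋ)=(-0.093500, -0.173800) → end (x,ẋ)=(-0.061214, 0.379961)
phase 2: p=0.0827, T=0.548, ωT=1.816291, cosh=3.155819, sinh=2.993191; start (x,ẋ)=(-0.061214, 0.379961) → end (x,ẋ)=(-0.028328, -0.228627)
phase 3: p=0.2834, T=0.414, ωT=1.372162, cosh=2.098712, sinh=1.845154; start (x,ẋ)=(-0.028328, -0.228627) → end (x,ẋ)=(-0.498106, -2.386219)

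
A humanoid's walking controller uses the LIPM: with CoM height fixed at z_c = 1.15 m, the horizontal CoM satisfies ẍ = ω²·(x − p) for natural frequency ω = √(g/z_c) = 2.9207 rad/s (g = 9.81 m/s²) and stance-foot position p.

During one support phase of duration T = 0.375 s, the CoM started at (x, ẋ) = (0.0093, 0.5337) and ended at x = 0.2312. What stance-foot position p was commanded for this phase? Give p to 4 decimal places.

ωT = 2.9207·0.375 = 1.095263; cosh(ωT) = 1.662210, sinh(ωT) = 1.327758
x(T) = p + (x₀−p)·cosh(ωT) + (ẋ₀/ω)·sinh(ωT) ⇒ p·(1 − cosh) = x(T) − x₀·cosh − (ẋ₀/ω)·sinh
numerator   = 0.2312 − (0.0093)·1.662210 − (0.5337/2.9207)·1.327758 = -0.026880
denominator = 1 − 1.662210 = -0.662210
p = -0.026880 / -0.662210 = 0.0406

p = 0.0406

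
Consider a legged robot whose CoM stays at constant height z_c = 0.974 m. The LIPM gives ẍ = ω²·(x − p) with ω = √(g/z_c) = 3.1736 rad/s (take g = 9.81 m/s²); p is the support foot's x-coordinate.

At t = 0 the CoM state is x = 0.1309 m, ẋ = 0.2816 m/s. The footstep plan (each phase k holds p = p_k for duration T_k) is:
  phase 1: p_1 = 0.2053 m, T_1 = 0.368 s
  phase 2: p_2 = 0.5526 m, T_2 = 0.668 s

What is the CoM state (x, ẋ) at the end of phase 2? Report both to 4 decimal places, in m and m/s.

phase 1: p=0.2053, T=0.368, ωT=1.167885, cosh=1.763104, sinh=1.452080; start (x,ẋ)=(0.130900, 0.281600) → end (x,ẋ)=(0.202971, 0.153631)
phase 2: p=0.5526, T=0.668, ωT=2.119965, cosh=4.225440, sinh=4.105404; start (x,ẋ)=(0.202971, 0.153631) → end (x,ẋ)=(-0.725997, -3.906125)

x = -0.7260, ẋ = -3.9061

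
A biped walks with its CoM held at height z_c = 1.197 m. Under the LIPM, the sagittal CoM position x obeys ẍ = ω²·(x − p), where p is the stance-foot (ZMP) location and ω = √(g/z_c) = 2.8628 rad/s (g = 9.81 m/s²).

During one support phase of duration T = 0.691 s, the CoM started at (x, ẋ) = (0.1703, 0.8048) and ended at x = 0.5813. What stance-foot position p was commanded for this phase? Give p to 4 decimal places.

ωT = 2.8628·0.691 = 1.978195; cosh(ωT) = 3.683999, sinh(ωT) = 3.545681
x(T) = p + (x₀−p)·cosh(ωT) + (ẋ₀/ω)·sinh(ωT) ⇒ p·(1 − cosh) = x(T) − x₀·cosh − (ẋ₀/ω)·sinh
numerator   = 0.5813 − (0.1703)·3.683999 − (0.8048/2.8628)·3.545681 = -1.042859
denominator = 1 − 3.683999 = -2.683999
p = -1.042859 / -2.683999 = 0.3885

p = 0.3885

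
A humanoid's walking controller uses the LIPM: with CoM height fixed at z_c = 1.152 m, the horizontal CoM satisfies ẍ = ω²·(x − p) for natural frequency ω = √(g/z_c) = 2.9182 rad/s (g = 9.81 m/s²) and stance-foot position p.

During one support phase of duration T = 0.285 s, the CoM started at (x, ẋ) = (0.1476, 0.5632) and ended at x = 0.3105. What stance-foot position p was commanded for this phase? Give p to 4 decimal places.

p = 0.1934

ωT = 2.9182·0.285 = 0.831687; cosh(ωT) = 1.366253, sinh(ωT) = 0.930938
x(T) = p + (x₀−p)·cosh(ωT) + (ẋ₀/ω)·sinh(ωT) ⇒ p·(1 − cosh) = x(T) − x₀·cosh − (ẋ₀/ω)·sinh
numerator   = 0.3105 − (0.1476)·1.366253 − (0.5632/2.9182)·0.930938 = -0.070826
denominator = 1 − 1.366253 = -0.366253
p = -0.070826 / -0.366253 = 0.1934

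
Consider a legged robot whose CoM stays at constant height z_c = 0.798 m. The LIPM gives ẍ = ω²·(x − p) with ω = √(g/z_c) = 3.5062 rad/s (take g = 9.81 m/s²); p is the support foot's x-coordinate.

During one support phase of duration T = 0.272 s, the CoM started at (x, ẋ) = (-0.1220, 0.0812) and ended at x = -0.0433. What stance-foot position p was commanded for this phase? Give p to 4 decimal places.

ωT = 3.5062·0.272 = 0.953686; cosh(ωT) = 1.490289, sinh(ωT) = 1.104971
x(T) = p + (x₀−p)·cosh(ωT) + (ẋ₀/ω)·sinh(ωT) ⇒ p·(1 − cosh) = x(T) − x₀·cosh − (ẋ₀/ω)·sinh
numerator   = -0.0433 − (-0.1220)·1.490289 − (0.0812/3.5062)·1.104971 = 0.112925
denominator = 1 − 1.490289 = -0.490289
p = 0.112925 / -0.490289 = -0.2303

p = -0.2303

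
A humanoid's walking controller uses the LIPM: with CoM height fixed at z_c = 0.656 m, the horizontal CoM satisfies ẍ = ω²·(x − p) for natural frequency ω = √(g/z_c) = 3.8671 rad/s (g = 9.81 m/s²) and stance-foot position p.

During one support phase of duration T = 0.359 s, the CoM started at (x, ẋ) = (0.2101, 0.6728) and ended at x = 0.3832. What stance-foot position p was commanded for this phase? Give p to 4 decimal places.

p = 0.3464

ωT = 3.8671·0.359 = 1.388289; cosh(ωT) = 2.128744, sinh(ωT) = 1.879242
x(T) = p + (x₀−p)·cosh(ωT) + (ẋ₀/ω)·sinh(ωT) ⇒ p·(1 − cosh) = x(T) − x₀·cosh − (ẋ₀/ω)·sinh
numerator   = 0.3832 − (0.2101)·2.128744 − (0.6728/3.8671)·1.879242 = -0.391001
denominator = 1 − 2.128744 = -1.128744
p = -0.391001 / -1.128744 = 0.3464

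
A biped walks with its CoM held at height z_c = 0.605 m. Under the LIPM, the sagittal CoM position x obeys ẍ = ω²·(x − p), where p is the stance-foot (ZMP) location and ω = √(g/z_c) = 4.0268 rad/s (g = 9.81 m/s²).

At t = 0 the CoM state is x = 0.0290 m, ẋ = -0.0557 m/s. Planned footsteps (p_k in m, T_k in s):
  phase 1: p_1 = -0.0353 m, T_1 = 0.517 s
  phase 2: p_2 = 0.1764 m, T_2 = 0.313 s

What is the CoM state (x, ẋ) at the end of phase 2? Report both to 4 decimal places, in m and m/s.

x = 0.4881, ẋ = 1.4859

phase 1: p=-0.0353, T=0.517, ωT=2.081856, cosh=4.072017, sinh=3.947319; start (x,ẋ)=(0.029000, -0.055700) → end (x,ẋ)=(0.171930, 0.795241)
phase 2: p=0.1764, T=0.313, ωT=1.260388, cosh=1.905167, sinh=1.621624; start (x,ẋ)=(0.171930, 0.795241) → end (x,ẋ)=(0.488134, 1.485879)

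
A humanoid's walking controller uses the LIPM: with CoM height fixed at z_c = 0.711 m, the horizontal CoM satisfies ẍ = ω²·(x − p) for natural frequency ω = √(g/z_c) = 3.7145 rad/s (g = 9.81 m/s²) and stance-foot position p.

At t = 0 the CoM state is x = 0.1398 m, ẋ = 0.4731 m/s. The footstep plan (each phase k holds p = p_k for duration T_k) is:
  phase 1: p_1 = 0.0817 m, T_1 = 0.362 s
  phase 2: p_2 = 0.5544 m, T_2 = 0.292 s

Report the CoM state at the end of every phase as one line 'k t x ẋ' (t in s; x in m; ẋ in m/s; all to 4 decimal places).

1 0.3620 0.4285 1.3552
2 0.6540 0.8248 1.6207

phase 1: p=0.0817, T=0.362, ωT=1.344649, cosh=2.048735, sinh=1.788104; start (x,ẋ)=(0.139800, 0.473100) → end (x,ẋ)=(0.428475, 1.355152)
phase 2: p=0.5544, T=0.292, ωT=1.084634, cosh=1.648191, sinh=1.310166; start (x,ẋ)=(0.428475, 1.355152) → end (x,ẋ)=(0.824836, 1.620720)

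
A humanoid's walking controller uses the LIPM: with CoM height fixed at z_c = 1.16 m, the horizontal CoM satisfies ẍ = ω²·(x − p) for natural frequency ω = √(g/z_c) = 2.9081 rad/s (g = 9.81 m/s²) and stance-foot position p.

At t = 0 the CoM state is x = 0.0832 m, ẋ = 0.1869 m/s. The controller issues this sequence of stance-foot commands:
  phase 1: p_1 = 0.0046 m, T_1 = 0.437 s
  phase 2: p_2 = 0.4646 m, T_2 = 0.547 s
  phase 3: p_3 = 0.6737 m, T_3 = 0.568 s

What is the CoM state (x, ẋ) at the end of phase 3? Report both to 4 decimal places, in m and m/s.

x = 0.7286, ẋ = 0.3281

phase 1: p=0.0046, T=0.437, ωT=1.270840, cosh=1.922220, sinh=1.641624; start (x,ẋ)=(0.083200, 0.186900) → end (x,ẋ)=(0.261192, 0.734500)
phase 2: p=0.4646, T=0.547, ωT=1.590731, cosh=2.555555, sinh=2.351778; start (x,ẋ)=(0.261192, 0.734500) → end (x,ẋ)=(0.538768, 0.485903)
phase 3: p=0.6737, T=0.568, ωT=1.651801, cosh=2.704035, sinh=2.512330; start (x,ẋ)=(0.538768, 0.485903) → end (x,ẋ)=(0.728615, 0.328072)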